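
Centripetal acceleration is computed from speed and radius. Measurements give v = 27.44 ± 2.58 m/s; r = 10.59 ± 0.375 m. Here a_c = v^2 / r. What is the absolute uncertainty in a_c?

13.6 m/s^2

For a monomial a_c ∝ v^2, r^-1, fractional errors add in quadrature:
  (2·δv/v)² = (2×0.0940)² = 0.0354;  (-1·δr/r)² = (-1×0.0354)² = 0.00125
δa_c/a_c = √(0.0366) = 0.191
a_c = 71.10 m/s^2, so δa_c = 0.191 × 71.10 = 13.6 m/s^2.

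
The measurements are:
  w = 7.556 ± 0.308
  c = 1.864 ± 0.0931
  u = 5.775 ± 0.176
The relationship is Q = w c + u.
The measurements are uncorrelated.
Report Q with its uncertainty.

Let p = w·c = 14.08. δp/p = √((1·δw/w)² + (1·δc/c)²) = √(0.00166 + 0.00249) = 0.0645, so δp = 0.908.
Q = p + u: δQ = √(δp² + δu²) = √(0.824 + 0.0310) = 0.925
Q = 19.86.

19.86 ± 0.925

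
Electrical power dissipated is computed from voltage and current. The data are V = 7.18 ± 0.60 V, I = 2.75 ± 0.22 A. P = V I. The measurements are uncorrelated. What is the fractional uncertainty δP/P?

P is a product of powers, so relative uncertainties combine in quadrature:
  (1·δV/V)² = (1×0.0836)² = 0.00698;  (1·δI/I)² = (1×0.0800)² = 0.00640
δP/P = √(0.0134) = 0.116

0.116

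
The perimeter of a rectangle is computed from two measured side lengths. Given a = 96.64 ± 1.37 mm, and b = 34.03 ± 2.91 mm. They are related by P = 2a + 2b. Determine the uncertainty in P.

6.43 mm

For a sum/difference, combine absolute errors in quadrature:
  (2·δa)² = 7.51;  (2·δb)² = 33.9
δP = √(41.4) = 6.43 mm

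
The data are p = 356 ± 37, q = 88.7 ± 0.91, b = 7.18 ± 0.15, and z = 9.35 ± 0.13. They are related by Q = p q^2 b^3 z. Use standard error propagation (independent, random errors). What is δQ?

Products/powers → add relative errors in quadrature, weighted by exponent:
  (1·δp/p)² = (1×0.104)² = 0.0108;  (2·δq/q)² = (2×0.0103)² = 0.000421;  (3·δb/b)² = (3×0.0209)² = 0.00393;  (1·δz/z)² = (1×0.0139)² = 0.000193
δQ/Q = √(0.0153) = 0.124
Q = 9.69e+09, so δQ = 0.124 × 9.69e+09 = 1.2e+09.

1.2e+09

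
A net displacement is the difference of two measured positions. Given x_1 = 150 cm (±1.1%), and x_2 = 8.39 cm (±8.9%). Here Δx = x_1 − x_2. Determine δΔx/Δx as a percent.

1.28%

Each term contributes (cᵢ δxᵢ)² to (δΔx)²:
  (δx_1)² = 2.72;  (δx_2)² = 0.558
δΔx = √(3.28) = 1.81 cm
Δx = 142 cm, so δΔx/Δx = 1.81/142 = 0.0128.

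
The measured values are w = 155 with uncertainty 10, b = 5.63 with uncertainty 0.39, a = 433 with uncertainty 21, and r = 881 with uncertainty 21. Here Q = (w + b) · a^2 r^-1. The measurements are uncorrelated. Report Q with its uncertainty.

34200 ± 4020

Let u = w + b = 161. δu = √(δw² + δb²) = √(100 + 0.152) = 10.0, so δu/u = 0.0623.
Q is then a monomial in u, a, r:
δQ/Q = √((δu/u)² + (2·δa/a)² + (-1·δr/r)²) = √(0.00388 + 0.00941 + 0.000568) = 0.118
Q = 34200, so δQ = 0.118 × 34200 = 4020.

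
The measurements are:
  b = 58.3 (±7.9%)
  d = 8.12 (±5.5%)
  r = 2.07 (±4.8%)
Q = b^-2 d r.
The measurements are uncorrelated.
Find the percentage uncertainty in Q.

17.4%

For a monomial Q ∝ b^-2, d, r, fractional errors add in quadrature:
  (-2·δb/b)² = (-2×0.0790)² = 0.0250;  (1·δd/d)² = (1×0.0550)² = 0.00302;  (1·δr/r)² = (1×0.0480)² = 0.00230
δQ/Q = √(0.0303) = 0.174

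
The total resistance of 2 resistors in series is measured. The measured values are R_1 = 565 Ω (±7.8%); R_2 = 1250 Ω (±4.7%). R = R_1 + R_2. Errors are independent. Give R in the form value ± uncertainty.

For a sum/difference, combine absolute errors in quadrature:
  (δR_1)² = 1940;  (δR_2)² = 3450
δR = √(5390) = 73.4 Ω
R = 1820 Ω.

1820 ± 73.4 Ω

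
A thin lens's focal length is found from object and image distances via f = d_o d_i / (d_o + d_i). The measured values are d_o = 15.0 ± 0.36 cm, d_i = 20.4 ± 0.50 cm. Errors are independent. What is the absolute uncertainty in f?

0.150 cm

∂f/∂d_o = (d_i/(d_o+d_i))² = 0.332;  ∂f/∂d_i = (d_o/(d_o+d_i))² = 0.180
δf = √((∂f/∂d_o · δd_o)² + (∂f/∂d_i · δd_i)²) = √(0.0143 + 0.00806) = 0.150 cm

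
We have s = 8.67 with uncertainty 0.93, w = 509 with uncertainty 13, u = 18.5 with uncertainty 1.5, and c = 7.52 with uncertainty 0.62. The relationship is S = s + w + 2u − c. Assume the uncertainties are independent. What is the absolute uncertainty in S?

For a sum/difference, combine absolute errors in quadrature:
  (δs)² = 0.865;  (δw)² = 169;  (2·δu)² = 9.00;  (δc)² = 0.384
δS = √(179) = 13.4

13.4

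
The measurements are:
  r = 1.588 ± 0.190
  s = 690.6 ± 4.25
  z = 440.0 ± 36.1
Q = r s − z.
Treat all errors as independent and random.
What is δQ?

136

Let p = r·s = 1097. δp/p = √((1·δr/r)² + (1·δs/s)²) = √(0.0143 + 3.79e-05) = 0.120, so δp = 131.
Q = p − z: δQ = √(δp² + δz²) = √(17300 + 1300) = 136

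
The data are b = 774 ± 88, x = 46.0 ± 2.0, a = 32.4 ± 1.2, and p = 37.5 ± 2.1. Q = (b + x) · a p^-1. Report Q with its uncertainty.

Let u = b + x = 820. δu = √(δb² + δx²) = √(7740 + 4.00) = 88.0, so δu/u = 0.107.
Q is then a monomial in u, a, p:
δQ/Q = √((δu/u)² + (1·δa/a)² + (-1·δp/p)²) = √(0.0115 + 0.00137 + 0.00314) = 0.127
Q = 708, so δQ = 0.127 × 708 = 89.7.

708 ± 89.7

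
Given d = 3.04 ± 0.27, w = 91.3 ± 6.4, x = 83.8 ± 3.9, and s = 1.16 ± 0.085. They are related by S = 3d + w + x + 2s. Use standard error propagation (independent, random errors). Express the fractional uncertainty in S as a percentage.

4.04%

Absolute uncertainties add in quadrature for a linear combination:
  (3·δd)² = 0.656;  (δw)² = 41.0;  (δx)² = 15.2;  (2·δs)² = 0.0289
δS = √(56.9) = 7.54
S = 187, so δS/S = 7.54/187 = 0.0404.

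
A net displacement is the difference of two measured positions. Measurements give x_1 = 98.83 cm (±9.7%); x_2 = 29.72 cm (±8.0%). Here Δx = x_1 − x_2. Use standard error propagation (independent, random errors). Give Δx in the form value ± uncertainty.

Δx is a linear combination, so absolute uncertainties add in quadrature:
  (δx_1)² = 91.9;  (δx_2)² = 5.65
δΔx = √(97.6) = 9.88 cm
Δx = 69.11 cm.

69.11 ± 9.88 cm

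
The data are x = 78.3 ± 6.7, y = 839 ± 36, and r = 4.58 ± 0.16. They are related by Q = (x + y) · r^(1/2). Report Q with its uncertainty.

Let u = x + y = 917. δu = √(δx² + δy²) = √(44.9 + 1300) = 36.6, so δu/u = 0.0399.
Q is then a monomial in u, r:
δQ/Q = √((δu/u)² + (½·δr/r)²) = √(0.00159 + 0.000305) = 0.0436
Q = 1960, so δQ = 0.0436 × 1960 = 85.5.

1960 ± 85.5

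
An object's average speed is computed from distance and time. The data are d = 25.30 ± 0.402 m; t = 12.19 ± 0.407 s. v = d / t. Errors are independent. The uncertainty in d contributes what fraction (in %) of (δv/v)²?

(δv/v)² = (1·δd/d)² + (-1·δt/t)²
  d term: (1×0.0159)² = 0.000252
  t term: (-1×0.0334)² = 0.00111
Total = 0.00137. Share from d = 0.000252/0.00137 = 0.185.

18.5%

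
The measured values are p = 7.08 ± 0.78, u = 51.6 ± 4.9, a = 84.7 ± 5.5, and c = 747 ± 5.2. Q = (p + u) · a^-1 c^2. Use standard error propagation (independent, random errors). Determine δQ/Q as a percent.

Let w = p + u = 58.7. δw = √(δp² + δu²) = √(0.608 + 24.0) = 4.96, so δw/w = 0.0846.
Q is then a monomial in w, a, c:
δQ/Q = √((δw/w)² + (-1·δa/a)² + (2·δc/c)²) = √(0.00715 + 0.00422 + 0.000194) = 0.108

10.8%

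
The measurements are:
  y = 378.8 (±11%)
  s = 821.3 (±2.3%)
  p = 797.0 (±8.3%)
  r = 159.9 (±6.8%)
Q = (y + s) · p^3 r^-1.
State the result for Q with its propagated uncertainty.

Let u = y + s = 1200. δu = √(δy² + δs²) = √(1740 + 357) = 45.7, so δu/u = 0.0381.
Q is then a monomial in u, p, r:
δQ/Q = √((δu/u)² + (3·δp/p)² + (-1·δr/r)²) = √(0.00145 + 0.0620 + 0.00462) = 0.261
Q = 3.8e+09, so δQ = 0.261 × 3.8e+09 = 9.91e+08.

(3.800 ± 0.991) × 10^9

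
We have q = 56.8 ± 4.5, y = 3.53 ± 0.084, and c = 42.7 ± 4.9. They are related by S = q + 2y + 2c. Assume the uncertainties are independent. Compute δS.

10.8

S is a linear combination, so absolute uncertainties add in quadrature:
  (δq)² = 20.2;  (2·δy)² = 0.0282;  (2·δc)² = 96.0
δS = √(116) = 10.8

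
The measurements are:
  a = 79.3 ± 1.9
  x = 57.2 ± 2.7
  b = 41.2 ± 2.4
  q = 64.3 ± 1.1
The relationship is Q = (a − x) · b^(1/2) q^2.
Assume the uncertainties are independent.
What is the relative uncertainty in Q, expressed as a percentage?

15.6%

Let u = a − x = 22.1. δu = √(δa² + δx²) = √(3.61 + 7.29) = 3.30, so δu/u = 0.149.
Q is then a monomial in u, b, q:
δQ/Q = √((δu/u)² + (½·δb/b)² + (2·δq/q)²) = √(0.0223 + 0.000848 + 0.00117) = 0.156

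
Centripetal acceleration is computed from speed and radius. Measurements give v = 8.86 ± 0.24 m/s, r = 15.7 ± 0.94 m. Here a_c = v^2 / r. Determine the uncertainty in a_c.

For a monomial a_c ∝ v^2, r^-1, fractional errors add in quadrature:
  (2·δv/v)² = (2×0.0271)² = 0.00294;  (-1·δr/r)² = (-1×0.0599)² = 0.00358
δa_c/a_c = √(0.00652) = 0.0807
a_c = 5.00 m/s^2, so δa_c = 0.0807 × 5.00 = 0.404 m/s^2.

0.404 m/s^2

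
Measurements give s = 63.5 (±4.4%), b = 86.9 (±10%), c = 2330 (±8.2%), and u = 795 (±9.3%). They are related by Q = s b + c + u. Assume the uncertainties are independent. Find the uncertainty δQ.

637

Let p = s·b = 5520. δp/p = √((1·δs/s)² + (1·δb/b)²) = √(0.00194 + 0.0100) = 0.109, so δp = 603.
Q = p + c + u: δQ = √(δp² + δc² + δu²) = √(3.63e+05 + 36500 + 5470) = 637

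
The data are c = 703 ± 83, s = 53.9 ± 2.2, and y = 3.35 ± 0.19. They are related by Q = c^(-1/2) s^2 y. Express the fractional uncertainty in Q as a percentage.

Relative error in a monomial: (δQ/Q)² = Σ (nᵢ · δxᵢ/xᵢ)².
  (−½·δc/c)² = (-0.5×0.118)² = 0.00348;  (2·δs/s)² = (2×0.0408)² = 0.00666;  (1·δy/y)² = (1×0.0567)² = 0.00322
δQ/Q = √(0.0134) = 0.116

11.6%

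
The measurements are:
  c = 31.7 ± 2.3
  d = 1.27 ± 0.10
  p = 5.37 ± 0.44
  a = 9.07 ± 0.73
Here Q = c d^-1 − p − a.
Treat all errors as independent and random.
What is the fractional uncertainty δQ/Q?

Let w = c·d^-1 = 25.0. δw/w = √((1·δc/c)² + (-1·δd/d)²) = √(0.00526 + 0.00620) = 0.107, so δw = 2.67.
Q = w − p − a: δQ = √(δw² + δp² + δa²) = √(7.14 + 0.194 + 0.533) = 2.81
Q = 10.5, so δQ/Q = 2.81/10.5 = 0.267.

0.267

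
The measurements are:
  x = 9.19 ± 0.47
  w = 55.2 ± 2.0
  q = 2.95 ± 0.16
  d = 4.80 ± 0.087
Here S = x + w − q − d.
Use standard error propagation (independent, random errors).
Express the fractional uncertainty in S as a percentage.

3.64%

For a sum/difference, combine absolute errors in quadrature:
  (δx)² = 0.221;  (δw)² = 4.00;  (δq)² = 0.0256;  (δd)² = 0.00757
δS = √(4.25) = 2.06
S = 56.6, so δS/S = 2.06/56.6 = 0.0364.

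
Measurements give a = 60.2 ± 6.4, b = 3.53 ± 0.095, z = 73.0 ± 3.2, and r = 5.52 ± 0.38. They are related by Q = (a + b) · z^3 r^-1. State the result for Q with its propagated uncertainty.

Let u = a + b = 63.7. δu = √(δa² + δb²) = √(41.0 + 0.00903) = 6.40, so δu/u = 0.100.
Q is then a monomial in u, z, r:
δQ/Q = √((δu/u)² + (3·δz/z)² + (-1·δr/r)²) = √(0.0101 + 0.0173 + 0.00474) = 0.179
Q = 4.49e+06, so δQ = 0.179 × 4.49e+06 = 8.05e+05.

(4.49 ± 0.805) × 10^6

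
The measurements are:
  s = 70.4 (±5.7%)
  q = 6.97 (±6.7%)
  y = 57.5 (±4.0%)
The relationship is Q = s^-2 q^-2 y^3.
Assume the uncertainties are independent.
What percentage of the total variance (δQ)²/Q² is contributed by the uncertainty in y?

(δQ/Q)² = (-2·δs/s)² + (-2·δq/q)² + (3·δy/y)²
  s term: (-2×0.0570)² = 0.0130
  q term: (-2×0.0670)² = 0.0180
  y term: (3×0.0400)² = 0.0144
Total = 0.0454. Share from y = 0.0144/0.0454 = 0.318.

31.8%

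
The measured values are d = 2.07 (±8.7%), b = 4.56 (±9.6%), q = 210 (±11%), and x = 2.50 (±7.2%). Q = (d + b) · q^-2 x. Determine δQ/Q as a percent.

Let u = d + b = 6.63. δu = √(δd² + δb²) = √(0.0324 + 0.192) = 0.473, so δu/u = 0.0714.
Q is then a monomial in u, q, x:
δQ/Q = √((δu/u)² + (-2·δq/q)² + (1·δx/x)²) = √(0.00510 + 0.0484 + 0.00518) = 0.242

24.2%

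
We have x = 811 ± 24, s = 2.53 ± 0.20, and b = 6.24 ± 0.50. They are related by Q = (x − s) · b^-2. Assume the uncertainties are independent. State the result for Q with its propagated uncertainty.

Let u = x − s = 808. δu = √(δx² + δs²) = √(576 + 0.0400) = 24.0, so δu/u = 0.0297.
Q is then a monomial in u, b:
δQ/Q = √((δu/u)² + (-2·δb/b)²) = √(0.000881 + 0.0257) = 0.163
Q = 20.8, so δQ = 0.163 × 20.8 = 3.38.

20.8 ± 3.38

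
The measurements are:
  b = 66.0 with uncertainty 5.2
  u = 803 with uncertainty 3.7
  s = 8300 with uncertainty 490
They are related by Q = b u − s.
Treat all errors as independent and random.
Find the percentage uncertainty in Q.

9.42%

Let p = b·u = 53000. δp/p = √((1·δb/b)² + (1·δu/u)²) = √(0.00621 + 2.12e-05) = 0.0789, so δp = 4180.
Q = p − s: δQ = √(δp² + δs²) = √(1.75e+07 + 2.4e+05) = 4210
Q = 44700, so δQ/Q = 4210/44700 = 0.0942.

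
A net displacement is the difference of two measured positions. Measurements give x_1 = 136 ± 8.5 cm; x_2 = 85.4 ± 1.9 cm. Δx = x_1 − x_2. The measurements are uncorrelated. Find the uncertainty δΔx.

8.71 cm

Δx is a linear combination, so absolute uncertainties add in quadrature:
  (δx_1)² = 72.2;  (δx_2)² = 3.61
δΔx = √(75.9) = 8.71 cm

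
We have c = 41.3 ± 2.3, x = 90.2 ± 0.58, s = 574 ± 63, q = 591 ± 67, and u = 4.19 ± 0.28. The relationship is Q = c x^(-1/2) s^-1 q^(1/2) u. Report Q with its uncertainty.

Products/powers → add relative errors in quadrature, weighted by exponent:
  (1·δc/c)² = (1×0.0557)² = 0.00310;  (−½·δx/x)² = (-0.5×0.00643)² = 1.03e-05;  (-1·δs/s)² = (-1×0.110)² = 0.0120;  (½·δq/q)² = (0.5×0.113)² = 0.00321;  (1·δu/u)² = (1×0.0668)² = 0.00447
δQ/Q = √(0.0228) = 0.151
Q = 0.772, so δQ = 0.151 × 0.772 = 0.117.

0.772 ± 0.117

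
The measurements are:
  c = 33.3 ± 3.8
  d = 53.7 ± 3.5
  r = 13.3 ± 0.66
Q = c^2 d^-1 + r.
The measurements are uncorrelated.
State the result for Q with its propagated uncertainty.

Let p = c^2·d^-1 = 20.6. δp/p = √((2·δc/c)² + (-1·δd/d)²) = √(0.0521 + 0.00425) = 0.237, so δp = 4.90.
Q = p + r: δQ = √(δp² + δr²) = √(24.0 + 0.436) = 4.95
Q = 33.9.

33.9 ± 4.95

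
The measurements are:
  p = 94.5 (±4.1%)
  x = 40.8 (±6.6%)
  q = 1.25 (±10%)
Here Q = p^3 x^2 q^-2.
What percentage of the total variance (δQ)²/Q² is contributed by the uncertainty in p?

20.9%

(δQ/Q)² = (3·δp/p)² + (2·δx/x)² + (-2·δq/q)²
  p term: (3×0.0410)² = 0.0151
  x term: (2×0.0660)² = 0.0174
  q term: (-2×0.100)² = 0.0400
Total = 0.0726. Share from p = 0.0151/0.0726 = 0.209.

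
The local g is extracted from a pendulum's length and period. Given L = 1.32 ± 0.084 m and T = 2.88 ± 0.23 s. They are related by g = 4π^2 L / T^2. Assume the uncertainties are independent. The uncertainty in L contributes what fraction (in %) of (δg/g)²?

13.7%

(δg/g)² = (1·δL/L)² + (-2·δT/T)²
  L term: (1×0.0636)² = 0.00405
  T term: (-2×0.0799)² = 0.0255
Total = 0.0296. Share from L = 0.00405/0.0296 = 0.137.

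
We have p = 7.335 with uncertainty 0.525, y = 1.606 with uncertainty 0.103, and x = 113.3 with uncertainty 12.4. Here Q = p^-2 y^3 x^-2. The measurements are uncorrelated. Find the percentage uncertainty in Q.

32.5%

Since Q is a product/quotient, work with relative uncertainties:
  (-2·δp/p)² = (-2×0.0716)² = 0.0205;  (3·δy/y)² = (3×0.0641)² = 0.0370;  (-2·δx/x)² = (-2×0.109)² = 0.0479
δQ/Q = √(0.105) = 0.325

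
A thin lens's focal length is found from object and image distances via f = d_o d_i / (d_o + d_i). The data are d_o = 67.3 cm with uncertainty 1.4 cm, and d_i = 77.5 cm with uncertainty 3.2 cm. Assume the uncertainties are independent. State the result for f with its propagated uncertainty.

36.0 ± 0.799 cm

∂f/∂d_o = (d_i/(d_o+d_i))² = 0.286;  ∂f/∂d_i = (d_o/(d_o+d_i))² = 0.216
δf = √((∂f/∂d_o · δd_o)² + (∂f/∂d_i · δd_i)²) = √(0.161 + 0.478) = 0.799 cm
f = 36.0 cm.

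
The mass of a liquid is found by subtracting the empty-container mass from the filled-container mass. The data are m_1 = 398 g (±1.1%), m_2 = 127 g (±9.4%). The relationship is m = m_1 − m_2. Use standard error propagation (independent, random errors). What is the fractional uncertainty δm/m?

0.0469

Sums and differences: (δm)² = Σ (cᵢ δxᵢ)².
  (δm_1)² = 19.2;  (δm_2)² = 143
δm = √(162) = 12.7 g
m = 271 g, so δm/m = 12.7/271 = 0.0469.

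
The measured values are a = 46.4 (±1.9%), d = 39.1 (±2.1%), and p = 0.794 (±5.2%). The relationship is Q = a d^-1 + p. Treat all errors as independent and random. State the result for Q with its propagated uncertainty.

Let w = a·d^-1 = 1.19. δw/w = √((1·δa/a)² + (-1·δd/d)²) = √(0.000361 + 0.000441) = 0.0283, so δw = 0.0336.
Q = w + p: δQ = √(δw² + δp²) = √(0.00113 + 0.00170) = 0.0532
Q = 1.98.

1.98 ± 0.0532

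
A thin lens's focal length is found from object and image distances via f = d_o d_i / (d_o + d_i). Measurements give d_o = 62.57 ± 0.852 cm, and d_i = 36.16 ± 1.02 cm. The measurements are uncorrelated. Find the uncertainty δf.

∂f/∂d_o = (d_i/(d_o+d_i))² = 0.134;  ∂f/∂d_i = (d_o/(d_o+d_i))² = 0.402
δf = √((∂f/∂d_o · δd_o)² + (∂f/∂d_i · δd_i)²) = √(0.0131 + 0.168) = 0.425 cm

0.425 cm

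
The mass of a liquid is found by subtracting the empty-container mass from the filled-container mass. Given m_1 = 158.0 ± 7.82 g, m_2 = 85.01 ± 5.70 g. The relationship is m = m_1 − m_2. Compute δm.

Each term contributes (cᵢ δxᵢ)² to (δm)²:
  (δm_1)² = 61.2;  (δm_2)² = 32.5
δm = √(93.6) = 9.68 g

9.68 g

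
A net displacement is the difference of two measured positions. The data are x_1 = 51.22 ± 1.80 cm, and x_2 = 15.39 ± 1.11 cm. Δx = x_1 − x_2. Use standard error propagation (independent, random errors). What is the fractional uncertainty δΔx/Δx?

Absolute uncertainties add in quadrature for a linear combination:
  (δx_1)² = 3.24;  (δx_2)² = 1.23
δΔx = √(4.47) = 2.11 cm
Δx = 35.83 cm, so δΔx/Δx = 2.11/35.83 = 0.0590.

0.0590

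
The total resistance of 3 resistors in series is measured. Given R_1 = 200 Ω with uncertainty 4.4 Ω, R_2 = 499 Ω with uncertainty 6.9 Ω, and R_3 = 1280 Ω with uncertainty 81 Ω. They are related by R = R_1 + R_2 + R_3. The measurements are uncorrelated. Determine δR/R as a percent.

4.11%

Sums and differences: (δR)² = Σ (cᵢ δxᵢ)².
  (δR_1)² = 19.4;  (δR_2)² = 47.6;  (δR_3)² = 6560
δR = √(6630) = 81.4 Ω
R = 1980 Ω, so δR/R = 81.4/1980 = 0.0411.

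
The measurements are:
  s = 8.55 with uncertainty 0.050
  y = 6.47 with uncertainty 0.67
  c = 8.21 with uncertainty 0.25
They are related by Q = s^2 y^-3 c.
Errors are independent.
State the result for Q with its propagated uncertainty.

2.22 ± 0.692

Each factor contributes (exponent × relative error)² to (δQ/Q)²:
  (2·δs/s)² = (2×0.00585)² = 0.000137;  (-3·δy/y)² = (-3×0.104)² = 0.0965;  (1·δc/c)² = (1×0.0305)² = 0.000927
δQ/Q = √(0.0976) = 0.312
Q = 2.22, so δQ = 0.312 × 2.22 = 0.692.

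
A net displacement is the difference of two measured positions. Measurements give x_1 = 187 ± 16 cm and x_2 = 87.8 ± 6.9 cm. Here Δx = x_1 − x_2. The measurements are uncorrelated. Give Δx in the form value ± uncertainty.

99.2 ± 17.4 cm

For a sum/difference, combine absolute errors in quadrature:
  (δx_1)² = 256;  (δx_2)² = 47.6
δΔx = √(304) = 17.4 cm
Δx = 99.2 cm.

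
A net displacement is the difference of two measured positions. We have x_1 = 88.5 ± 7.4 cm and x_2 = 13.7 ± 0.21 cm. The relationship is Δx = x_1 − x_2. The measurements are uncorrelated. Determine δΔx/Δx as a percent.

9.90%

Δx is a linear combination, so absolute uncertainties add in quadrature:
  (δx_1)² = 54.8;  (δx_2)² = 0.0441
δΔx = √(54.8) = 7.40 cm
Δx = 74.8 cm, so δΔx/Δx = 7.40/74.8 = 0.0990.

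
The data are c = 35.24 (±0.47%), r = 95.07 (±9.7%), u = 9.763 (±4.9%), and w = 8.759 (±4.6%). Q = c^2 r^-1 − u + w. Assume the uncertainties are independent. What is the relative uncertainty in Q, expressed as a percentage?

11.8%

Let p = c^2·r^-1 = 13.06. δp/p = √((2·δc/c)² + (-1·δr/r)²) = √(8.84e-05 + 0.00941) = 0.0975, so δp = 1.27.
Q = p − u + w: δQ = √(δp² + δu² + δw²) = √(1.62 + 0.229 + 0.162) = 1.42
Q = 12.06, so δQ/Q = 1.42/12.06 = 0.118.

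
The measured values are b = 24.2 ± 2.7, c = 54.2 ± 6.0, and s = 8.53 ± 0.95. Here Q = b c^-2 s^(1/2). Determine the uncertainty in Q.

Q is a product of powers, so relative uncertainties combine in quadrature:
  (1·δb/b)² = (1×0.112)² = 0.0124;  (-2·δc/c)² = (-2×0.111)² = 0.0490;  (½·δs/s)² = (0.5×0.111)² = 0.00310
δQ/Q = √(0.0646) = 0.254
Q = 0.0241, so δQ = 0.254 × 0.0241 = 0.00611.

0.00611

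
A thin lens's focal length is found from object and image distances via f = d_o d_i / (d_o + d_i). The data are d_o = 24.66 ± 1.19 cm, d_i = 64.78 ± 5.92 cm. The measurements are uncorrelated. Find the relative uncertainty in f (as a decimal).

∂f/∂d_o = (d_i/(d_o+d_i))² = 0.525;  ∂f/∂d_i = (d_o/(d_o+d_i))² = 0.0760
δf = √((∂f/∂d_o · δd_o)² + (∂f/∂d_i · δd_i)²) = √(0.390 + 0.203) = 0.770 cm
f = 17.86 cm, so δf/f = 0.770/17.86 = 0.0431.

0.0431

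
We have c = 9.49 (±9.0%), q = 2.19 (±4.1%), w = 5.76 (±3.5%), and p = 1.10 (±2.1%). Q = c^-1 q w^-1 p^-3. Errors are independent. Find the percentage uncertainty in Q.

12.2%

Relative error in a monomial: (δQ/Q)² = Σ (nᵢ · δxᵢ/xᵢ)².
  (-1·δc/c)² = (-1×0.0900)² = 0.00810;  (1·δq/q)² = (1×0.0410)² = 0.00168;  (-1·δw/w)² = (-1×0.0350)² = 0.00123;  (-3·δp/p)² = (-3×0.0210)² = 0.00397
δQ/Q = √(0.0150) = 0.122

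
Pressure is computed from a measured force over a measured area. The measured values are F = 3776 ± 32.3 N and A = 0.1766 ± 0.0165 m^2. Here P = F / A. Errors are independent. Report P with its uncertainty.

21380 ± 2010 Pa

Relative error in a monomial: (δP/P)² = Σ (nᵢ · δxᵢ/xᵢ)².
  (1·δF/F)² = (1×0.00855)² = 7.32e-05;  (-1·δA/A)² = (-1×0.0934)² = 0.00873
δP/P = √(0.00880) = 0.0938
P = 21380 Pa, so δP = 0.0938 × 21380 = 2010 Pa.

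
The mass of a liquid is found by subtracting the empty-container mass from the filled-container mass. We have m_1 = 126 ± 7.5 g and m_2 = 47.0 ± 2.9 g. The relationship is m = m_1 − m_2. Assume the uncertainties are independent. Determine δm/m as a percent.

10.2%

Absolute uncertainties add in quadrature for a linear combination:
  (δm_1)² = 56.2;  (δm_2)² = 8.41
δm = √(64.7) = 8.04 g
m = 79.0 g, so δm/m = 8.04/79.0 = 0.102.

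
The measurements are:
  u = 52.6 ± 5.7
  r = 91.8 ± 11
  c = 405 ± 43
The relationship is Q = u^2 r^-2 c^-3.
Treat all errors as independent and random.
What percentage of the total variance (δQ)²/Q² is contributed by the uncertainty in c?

(δQ/Q)² = (2·δu/u)² + (-2·δr/r)² + (-3·δc/c)²
  u term: (2×0.108)² = 0.0470
  r term: (-2×0.120)² = 0.0574
  c term: (-3×0.106)² = 0.101
Total = 0.206. Share from c = 0.101/0.206 = 0.493.

49.3%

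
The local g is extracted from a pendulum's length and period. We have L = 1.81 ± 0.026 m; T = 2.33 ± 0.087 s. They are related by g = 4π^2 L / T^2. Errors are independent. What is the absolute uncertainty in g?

Since g is a product/quotient, work with relative uncertainties:
  (1·δL/L)² = (1×0.0144)² = 0.000206;  (-2·δT/T)² = (-2×0.0373)² = 0.00558
δg/g = √(0.00578) = 0.0760
g = 13.2 m/s^2, so δg = 0.0760 × 13.2 = 1.00 m/s^2.

1.00 m/s^2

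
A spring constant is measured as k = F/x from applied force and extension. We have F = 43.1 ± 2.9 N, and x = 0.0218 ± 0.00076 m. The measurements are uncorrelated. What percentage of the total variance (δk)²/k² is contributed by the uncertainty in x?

(δk/k)² = (1·δF/F)² + (-1·δx/x)²
  F term: (1×0.0673)² = 0.00453
  x term: (-1×0.0349)² = 0.00122
Total = 0.00574. Share from x = 0.00122/0.00574 = 0.212.

21.2%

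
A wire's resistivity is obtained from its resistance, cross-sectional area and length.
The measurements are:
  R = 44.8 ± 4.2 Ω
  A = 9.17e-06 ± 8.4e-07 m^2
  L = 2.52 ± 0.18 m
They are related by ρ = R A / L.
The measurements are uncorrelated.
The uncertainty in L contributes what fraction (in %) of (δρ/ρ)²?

(δρ/ρ)² = (1·δR/R)² + (1·δA/A)² + (-1·δL/L)²
  R term: (1×0.0938)² = 0.00879
  A term: (1×0.0916)² = 0.00839
  L term: (-1×0.0714)² = 0.00510
Total = 0.0223. Share from L = 0.00510/0.0223 = 0.229.

22.9%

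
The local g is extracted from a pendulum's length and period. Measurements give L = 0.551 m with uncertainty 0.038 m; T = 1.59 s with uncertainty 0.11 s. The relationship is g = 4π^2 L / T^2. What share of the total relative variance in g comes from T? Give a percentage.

(δg/g)² = (1·δL/L)² + (-2·δT/T)²
  L term: (1×0.0690)² = 0.00476
  T term: (-2×0.0692)² = 0.0191
Total = 0.0239. Share from T = 0.0191/0.0239 = 0.801.

80.1%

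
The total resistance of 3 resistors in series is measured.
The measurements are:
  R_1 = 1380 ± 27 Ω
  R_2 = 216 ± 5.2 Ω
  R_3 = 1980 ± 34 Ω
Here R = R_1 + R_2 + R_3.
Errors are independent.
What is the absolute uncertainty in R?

43.7 Ω

Absolute uncertainties add in quadrature for a linear combination:
  (δR_1)² = 729;  (δR_2)² = 27.0;  (δR_3)² = 1160
δR = √(1910) = 43.7 Ω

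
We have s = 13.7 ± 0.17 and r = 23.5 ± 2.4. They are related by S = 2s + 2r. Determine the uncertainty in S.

S is a linear combination, so absolute uncertainties add in quadrature:
  (2·δs)² = 0.116;  (2·δr)² = 23.0
δS = √(23.2) = 4.81

4.81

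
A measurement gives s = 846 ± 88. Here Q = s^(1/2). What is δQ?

Relative error in a monomial: (δQ/Q)² = Σ (nᵢ · δxᵢ/xᵢ)².
  (½·δs/s)² = (0.5×0.104)² = 0.00270
δQ/Q = √(0.00270) = 0.0520
Q = 29.1, so δQ = 0.0520 × 29.1 = 1.51.

1.51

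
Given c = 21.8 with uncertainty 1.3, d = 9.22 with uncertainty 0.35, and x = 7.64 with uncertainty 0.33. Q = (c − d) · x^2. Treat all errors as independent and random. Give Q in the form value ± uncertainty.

Let u = c − d = 12.6. δu = √(δc² + δd²) = √(1.69 + 0.122) = 1.35, so δu/u = 0.107.
Q is then a monomial in u, x:
δQ/Q = √((δu/u)² + (2·δx/x)²) = √(0.0115 + 0.00746) = 0.138
Q = 734, so δQ = 0.138 × 734 = 101.

734 ± 101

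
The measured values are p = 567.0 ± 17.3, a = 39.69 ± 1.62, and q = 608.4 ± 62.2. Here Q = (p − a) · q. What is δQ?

Let u = p − a = 527.3. δu = √(δp² + δa²) = √(299 + 2.62) = 17.4, so δu/u = 0.0330.
Q is then a monomial in u, q:
δQ/Q = √((δu/u)² + (1·δq/q)²) = √(0.00109 + 0.0105) = 0.107
Q = 320800, so δQ = 0.107 × 320800 = 34500.

34500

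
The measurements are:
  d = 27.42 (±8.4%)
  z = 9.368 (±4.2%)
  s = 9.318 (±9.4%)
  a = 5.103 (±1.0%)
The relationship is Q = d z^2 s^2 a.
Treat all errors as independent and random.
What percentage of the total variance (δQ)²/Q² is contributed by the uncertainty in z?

14.2%

(δQ/Q)² = (1·δd/d)² + (2·δz/z)² + (2·δs/s)² + (1·δa/a)²
  d term: (1×0.0840)² = 0.00706
  z term: (2×0.0420)² = 0.00706
  s term: (2×0.0940)² = 0.0353
  a term: (1×0.0100)² = 0.000100
Total = 0.0496. Share from z = 0.00706/0.0496 = 0.142.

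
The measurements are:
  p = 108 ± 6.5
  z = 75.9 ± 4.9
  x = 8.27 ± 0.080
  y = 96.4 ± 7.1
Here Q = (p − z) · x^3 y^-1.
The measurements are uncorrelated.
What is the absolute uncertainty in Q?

50.0

Let u = p − z = 32.1. δu = √(δp² + δz²) = √(42.2 + 24.0) = 8.14, so δu/u = 0.254.
Q is then a monomial in u, x, y:
δQ/Q = √((δu/u)² + (3·δx/x)² + (-1·δy/y)²) = √(0.0643 + 0.000842 + 0.00542) = 0.266
Q = 188, so δQ = 0.266 × 188 = 50.0.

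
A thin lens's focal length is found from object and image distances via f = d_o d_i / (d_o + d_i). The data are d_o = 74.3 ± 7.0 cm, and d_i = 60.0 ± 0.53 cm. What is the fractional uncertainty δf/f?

0.0424

∂f/∂d_o = (d_i/(d_o+d_i))² = 0.200;  ∂f/∂d_i = (d_o/(d_o+d_i))² = 0.306
δf = √((∂f/∂d_o · δd_o)² + (∂f/∂d_i · δd_i)²) = √(1.95 + 0.0263) = 1.41 cm
f = 33.2 cm, so δf/f = 1.41/33.2 = 0.0424.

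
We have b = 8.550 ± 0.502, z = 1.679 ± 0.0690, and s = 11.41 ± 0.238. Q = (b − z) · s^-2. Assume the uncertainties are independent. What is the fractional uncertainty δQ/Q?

Let u = b − z = 6.871. δu = √(δb² + δz²) = √(0.252 + 0.00476) = 0.507, so δu/u = 0.0737.
Q is then a monomial in u, s:
δQ/Q = √((δu/u)² + (-2·δs/s)²) = √(0.00544 + 0.00174) = 0.0847

0.0847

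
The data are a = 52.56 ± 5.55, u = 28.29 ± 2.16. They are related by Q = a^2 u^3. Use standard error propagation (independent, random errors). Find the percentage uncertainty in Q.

31.2%

Products/powers → add relative errors in quadrature, weighted by exponent:
  (2·δa/a)² = (2×0.106)² = 0.0446;  (3·δu/u)² = (3×0.0764)² = 0.0525
δQ/Q = √(0.0971) = 0.312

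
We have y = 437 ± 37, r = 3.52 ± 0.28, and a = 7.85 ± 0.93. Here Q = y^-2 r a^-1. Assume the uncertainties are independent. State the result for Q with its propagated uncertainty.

Relative error in a monomial: (δQ/Q)² = Σ (nᵢ · δxᵢ/xᵢ)².
  (-2·δy/y)² = (-2×0.0847)² = 0.0287;  (1·δr/r)² = (1×0.0795)² = 0.00633;  (-1·δa/a)² = (-1×0.118)² = 0.0140
δQ/Q = √(0.0490) = 0.221
Q = 2.35e-06, so δQ = 0.221 × 2.35e-06 = 5.2e-07.

(2.35 ± 0.520) × 10^-6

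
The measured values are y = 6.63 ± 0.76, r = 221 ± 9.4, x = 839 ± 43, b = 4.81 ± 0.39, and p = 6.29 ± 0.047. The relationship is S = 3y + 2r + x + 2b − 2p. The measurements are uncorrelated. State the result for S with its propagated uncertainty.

For a sum/difference, combine absolute errors in quadrature:
  (3·δy)² = 5.20;  (2·δr)² = 353;  (δx)² = 1850;  (2·δb)² = 0.608;  (2·δp)² = 0.00884
δS = √(2210) = 47.0
S = 1300.

1300 ± 47.0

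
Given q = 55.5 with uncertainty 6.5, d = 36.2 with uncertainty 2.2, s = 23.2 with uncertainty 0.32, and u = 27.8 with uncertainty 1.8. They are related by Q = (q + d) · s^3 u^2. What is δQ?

1.37e+08

Let w = q + d = 91.7. δw = √(δq² + δd²) = √(42.2 + 4.84) = 6.86, so δw/w = 0.0748.
Q is then a monomial in w, s, u:
δQ/Q = √((δw/w)² + (3·δs/s)² + (2·δu/u)²) = √(0.00560 + 0.00171 + 0.0168) = 0.155
Q = 8.85e+08, so δQ = 0.155 × 8.85e+08 = 1.37e+08.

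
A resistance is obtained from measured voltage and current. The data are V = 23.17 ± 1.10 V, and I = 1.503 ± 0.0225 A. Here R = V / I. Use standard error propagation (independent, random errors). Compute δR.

Products/powers → add relative errors in quadrature, weighted by exponent:
  (1·δV/V)² = (1×0.0475)² = 0.00225;  (-1·δI/I)² = (-1×0.0150)² = 0.000224
δR/R = √(0.00248) = 0.0498
R = 15.42 Ω, so δR = 0.0498 × 15.42 = 0.767 Ω.

0.767 Ω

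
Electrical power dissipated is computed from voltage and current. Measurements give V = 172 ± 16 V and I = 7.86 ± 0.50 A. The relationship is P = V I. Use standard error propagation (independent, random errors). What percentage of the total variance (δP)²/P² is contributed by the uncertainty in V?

68.1%

(δP/P)² = (1·δV/V)² + (1·δI/I)²
  V term: (1×0.0930)² = 0.00865
  I term: (1×0.0636)² = 0.00405
Total = 0.0127. Share from V = 0.00865/0.0127 = 0.681.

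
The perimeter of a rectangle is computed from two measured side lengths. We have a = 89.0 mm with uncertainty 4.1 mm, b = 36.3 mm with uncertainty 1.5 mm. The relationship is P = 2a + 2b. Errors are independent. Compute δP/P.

0.0348

Sums and differences: (δP)² = Σ (cᵢ δxᵢ)².
  (2·δa)² = 67.2;  (2·δb)² = 9.00
δP = √(76.2) = 8.73 mm
P = 251 mm, so δP/P = 8.73/251 = 0.0348.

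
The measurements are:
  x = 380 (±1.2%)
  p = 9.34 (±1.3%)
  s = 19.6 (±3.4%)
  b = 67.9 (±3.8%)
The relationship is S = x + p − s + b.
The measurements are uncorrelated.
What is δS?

S is a linear combination, so absolute uncertainties add in quadrature:
  (δx)² = 20.8;  (δp)² = 0.0147;  (δs)² = 0.444;  (δb)² = 6.66
δS = √(27.9) = 5.28

5.28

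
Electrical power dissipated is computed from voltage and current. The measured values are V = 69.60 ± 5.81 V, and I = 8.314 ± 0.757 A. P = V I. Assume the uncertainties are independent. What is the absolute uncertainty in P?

71.5 W

For a monomial P ∝ V, I, fractional errors add in quadrature:
  (1·δV/V)² = (1×0.0835)² = 0.00697;  (1·δI/I)² = (1×0.0911)² = 0.00829
δP/P = √(0.0153) = 0.124
P = 578.7 W, so δP = 0.124 × 578.7 = 71.5 W.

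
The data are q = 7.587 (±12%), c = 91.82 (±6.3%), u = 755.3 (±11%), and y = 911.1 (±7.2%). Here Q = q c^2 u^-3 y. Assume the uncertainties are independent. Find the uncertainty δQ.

0.0514

Since Q is a product/quotient, work with relative uncertainties:
  (1·δq/q)² = (1×0.120)² = 0.0144;  (2·δc/c)² = (2×0.0630)² = 0.0159;  (-3·δu/u)² = (-3×0.110)² = 0.109;  (1·δy/y)² = (1×0.0720)² = 0.00518
δQ/Q = √(0.144) = 0.380
Q = 0.1353, so δQ = 0.380 × 0.1353 = 0.0514.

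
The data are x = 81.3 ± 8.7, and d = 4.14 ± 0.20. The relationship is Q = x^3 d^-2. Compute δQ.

For a monomial Q ∝ x^3, d^-2, fractional errors add in quadrature:
  (3·δx/x)² = (3×0.107)² = 0.103;  (-2·δd/d)² = (-2×0.0483)² = 0.00934
δQ/Q = √(0.112) = 0.335
Q = 31400, so δQ = 0.335 × 31400 = 10500.

10500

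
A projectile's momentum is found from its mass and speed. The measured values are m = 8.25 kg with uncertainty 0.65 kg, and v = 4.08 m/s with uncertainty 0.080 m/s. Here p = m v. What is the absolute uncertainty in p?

For a monomial p ∝ m, v, fractional errors add in quadrature:
  (1·δm/m)² = (1×0.0788)² = 0.00621;  (1·δv/v)² = (1×0.0196)² = 0.000384
δp/p = √(0.00659) = 0.0812
p = 33.7 kg·m/s, so δp = 0.0812 × 33.7 = 2.73 kg·m/s.

2.73 kg·m/s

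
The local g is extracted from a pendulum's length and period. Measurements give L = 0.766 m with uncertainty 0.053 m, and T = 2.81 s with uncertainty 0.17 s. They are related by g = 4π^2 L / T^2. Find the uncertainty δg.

0.534 m/s^2

Relative error in a monomial: (δg/g)² = Σ (nᵢ · δxᵢ/xᵢ)².
  (1·δL/L)² = (1×0.0692)² = 0.00479;  (-2·δT/T)² = (-2×0.0605)² = 0.0146
δg/g = √(0.0194) = 0.139
g = 3.83 m/s^2, so δg = 0.139 × 3.83 = 0.534 m/s^2.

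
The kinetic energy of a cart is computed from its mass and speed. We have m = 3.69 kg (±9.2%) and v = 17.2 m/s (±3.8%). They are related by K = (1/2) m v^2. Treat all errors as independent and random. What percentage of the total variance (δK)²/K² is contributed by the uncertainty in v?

(δK/K)² = (1·δm/m)² + (2·δv/v)²
  m term: (1×0.0920)² = 0.00846
  v term: (2×0.0380)² = 0.00578
Total = 0.0142. Share from v = 0.00578/0.0142 = 0.406.

40.6%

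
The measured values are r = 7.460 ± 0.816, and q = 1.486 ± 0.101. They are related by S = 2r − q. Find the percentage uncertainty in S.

S is a linear combination, so absolute uncertainties add in quadrature:
  (2·δr)² = 2.66;  (δq)² = 0.0102
δS = √(2.67) = 1.64
S = 13.43, so δS/S = 1.64/13.43 = 0.122.

12.2%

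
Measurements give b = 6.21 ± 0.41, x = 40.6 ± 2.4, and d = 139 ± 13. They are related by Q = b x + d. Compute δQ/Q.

Let p = b·x = 252. δp/p = √((1·δb/b)² + (1·δx/x)²) = √(0.00436 + 0.00349) = 0.0886, so δp = 22.3.
Q = p + d: δQ = √(δp² + δd²) = √(499 + 169) = 25.8
Q = 391, so δQ/Q = 25.8/391 = 0.0661.

0.0661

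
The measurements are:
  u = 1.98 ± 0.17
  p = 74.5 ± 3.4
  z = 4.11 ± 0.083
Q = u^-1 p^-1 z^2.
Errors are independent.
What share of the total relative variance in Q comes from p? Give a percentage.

(δQ/Q)² = (-1·δu/u)² + (-1·δp/p)² + (2·δz/z)²
  u term: (-1×0.0859)² = 0.00737
  p term: (-1×0.0456)² = 0.00208
  z term: (2×0.0202)² = 0.00163
Total = 0.0111. Share from p = 0.00208/0.0111 = 0.188.

18.8%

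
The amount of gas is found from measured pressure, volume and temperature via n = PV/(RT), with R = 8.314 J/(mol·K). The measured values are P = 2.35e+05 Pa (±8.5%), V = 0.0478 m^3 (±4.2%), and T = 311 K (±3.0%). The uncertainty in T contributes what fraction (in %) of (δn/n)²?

9.10%

(δn/n)² = (1·δP/P)² + (1·δV/V)² + (-1·δT/T)²
  P term: (1×0.0850)² = 0.00723
  V term: (1×0.0420)² = 0.00176
  T term: (-1×0.0300)² = 0.000900
Total = 0.00989. Share from T = 0.000900/0.00989 = 0.0910.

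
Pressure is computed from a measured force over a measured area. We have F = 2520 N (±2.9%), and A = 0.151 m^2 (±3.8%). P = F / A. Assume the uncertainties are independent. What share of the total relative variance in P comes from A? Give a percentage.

63.2%

(δP/P)² = (1·δF/F)² + (-1·δA/A)²
  F term: (1×0.0290)² = 0.000841
  A term: (-1×0.0380)² = 0.00144
Total = 0.00228. Share from A = 0.00144/0.00228 = 0.632.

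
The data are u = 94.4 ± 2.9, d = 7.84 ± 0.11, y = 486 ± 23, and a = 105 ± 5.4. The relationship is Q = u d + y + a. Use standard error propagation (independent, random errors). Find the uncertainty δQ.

34.4

Let p = u·d = 740. δp/p = √((1·δu/u)² + (1·δd/d)²) = √(0.000944 + 0.000197) = 0.0338, so δp = 25.0.
Q = p + y + a: δQ = √(δp² + δy² + δa²) = √(625 + 529 + 29.2) = 34.4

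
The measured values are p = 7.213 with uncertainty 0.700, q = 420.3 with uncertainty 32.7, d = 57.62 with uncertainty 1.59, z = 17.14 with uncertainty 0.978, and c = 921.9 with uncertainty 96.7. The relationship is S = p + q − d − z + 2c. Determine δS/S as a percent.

Absolute uncertainties add in quadrature for a linear combination:
  (δp)² = 0.490;  (δq)² = 1070;  (δd)² = 2.53;  (δz)² = 0.956;  (2·δc)² = 37400
δS = √(38500) = 196
S = 2197, so δS/S = 196/2197 = 0.0893.

8.93%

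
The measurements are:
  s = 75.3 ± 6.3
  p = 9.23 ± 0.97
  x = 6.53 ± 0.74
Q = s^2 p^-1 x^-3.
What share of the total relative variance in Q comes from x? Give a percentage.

(δQ/Q)² = (2·δs/s)² + (-1·δp/p)² + (-3·δx/x)²
  s term: (2×0.0837)² = 0.0280
  p term: (-1×0.105)² = 0.0110
  x term: (-3×0.113)² = 0.116
Total = 0.155. Share from x = 0.116/0.155 = 0.747.

74.7%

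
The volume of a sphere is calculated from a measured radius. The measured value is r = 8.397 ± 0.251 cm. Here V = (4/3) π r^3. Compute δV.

222 cm^3

Relative error in a monomial: (δV/V)² = Σ (nᵢ · δxᵢ/xᵢ)².
  (3·δr/r)² = (3×0.0299)² = 0.00804
δV/V = √(0.00804) = 0.0897
V = 2480 cm^3, so δV = 0.0897 × 2480 = 222 cm^3.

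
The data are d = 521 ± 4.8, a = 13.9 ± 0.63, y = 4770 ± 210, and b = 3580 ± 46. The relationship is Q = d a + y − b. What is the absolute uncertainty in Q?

Let p = d·a = 7240. δp/p = √((1·δd/d)² + (1·δa/a)²) = √(8.49e-05 + 0.00205) = 0.0463, so δp = 335.
Q = p + y − b: δQ = √(δp² + δy² + δb²) = √(1.12e+05 + 44100 + 2120) = 398

398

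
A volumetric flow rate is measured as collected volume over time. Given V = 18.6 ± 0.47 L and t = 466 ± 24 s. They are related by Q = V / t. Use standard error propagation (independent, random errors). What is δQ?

0.00229 L/s

Each factor contributes (exponent × relative error)² to (δQ/Q)²:
  (1·δV/V)² = (1×0.0253)² = 0.000639;  (-1·δt/t)² = (-1×0.0515)² = 0.00265
δQ/Q = √(0.00329) = 0.0574
Q = 0.0399 L/s, so δQ = 0.0574 × 0.0399 = 0.00229 L/s.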